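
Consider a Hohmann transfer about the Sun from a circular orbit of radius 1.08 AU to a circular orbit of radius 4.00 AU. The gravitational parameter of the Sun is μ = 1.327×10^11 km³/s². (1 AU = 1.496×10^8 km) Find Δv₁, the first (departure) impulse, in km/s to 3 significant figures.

Δv₁ = 7.31 km/s

In km: r₁ = 1.08 × 1.496×10^8 = 1.61568×10^8 km; r₂ = 4.00 × 1.496×10^8 = 5.984×10^8 km.
Transfer-ellipse semi-major axis a_t = (r₁ + r₂)/2 = (1.61568×10^8 + 5.984×10^8)/2 = 3.79984×10^8 km.
Circular speed at r = 1.61568×10^8 km: v_c = √(μ/r) = 28.659 km/s.
Transfer-orbit speed at the same r (vis-viva, a = a_t): v_t = √[μ(2/r − 1/a_t)] = 35.964 km/s.
Δv₁ = |v_t − v_c| = |35.964 − 28.659| = 7.305 km/s.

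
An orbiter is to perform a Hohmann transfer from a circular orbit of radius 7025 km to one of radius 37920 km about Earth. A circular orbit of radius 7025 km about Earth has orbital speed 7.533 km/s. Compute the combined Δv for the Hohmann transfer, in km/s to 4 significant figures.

Δv = 3.682 km/s

From the circular-orbit relation v² = μ/r at r = 7025 km: μ = v²r = (7.533)² × 7025 = 3.98641×10^5 km³/s².
Semi-major axis of the transfer orbit: a_t = (7025 + 37920)/2 = 22472.5 km.
Circular speed at r₁: v₁ = √(μ/r₁) = √(3.98641×10^5/7025) = 7.533 km/s.
Transfer-orbit speed at r₁ (vis-viva equation): v_p = √[μ(2/r₁ − 1/a_t)] = 9.785 km/s.
First burn Δv₁ = |v_p − v₁| = 2.252 km/s.
Circular speed at r₂: v₂ = √(μ/r₂) = 3.24233 km/s.
Transfer-orbit speed at r₂: v_a = √[μ(2/r₂ − 1/a_t)] = 1.81282 km/s.
Second burn Δv₂ = |v₂ − v_a| = 1.430 km/s.
Total Δv = Δv₁ + Δv₂ = 3.682 km/s.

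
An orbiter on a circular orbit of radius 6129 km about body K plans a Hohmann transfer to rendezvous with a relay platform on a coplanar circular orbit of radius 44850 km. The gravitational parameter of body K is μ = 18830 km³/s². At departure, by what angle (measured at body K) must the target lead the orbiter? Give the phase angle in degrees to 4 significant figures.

Transfer-ellipse semi-major axis a_t = (r₁ + r₂)/2 = (6129 + 44850)/2 = 25489.5 km.
The half-period of the transfer ellipse is t = π√(a_t³/μ) = 93170 s.
The target's mean motion on its circular orbit is ω₂ = √(μ/r₂³) = 1.445×10^-5 rad/s.
Angle swept by the target during transfer: ω₂·t = 1.346 rad = 77.12°.
The orbiter traverses 180° on the transfer ellipse, so the target must lead by 180° − 77.12° = 102.9°.

φ = 102.9°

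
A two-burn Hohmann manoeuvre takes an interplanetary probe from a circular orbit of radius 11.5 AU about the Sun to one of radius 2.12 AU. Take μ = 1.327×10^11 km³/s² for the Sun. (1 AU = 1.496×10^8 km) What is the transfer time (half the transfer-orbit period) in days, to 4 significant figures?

In km: r₁ = 11.5 × 1.496×10^8 = 1.7204×10^9 km; r₂ = 2.12 × 1.496×10^8 = 3.17152×10^8 km.
Semi-major axis of the transfer orbit: a_t = (1.7204×10^9 + 3.17152×10^8)/2 = 1.018776×10^9 km.
Transfer time t = π√(a_t³/μ) = π√((1.018776×10^9)³ / 1.327×10^11) = 2.8044×10^8 s.
Converting: 2.8044×10^8 s ÷ 86400 s/day = 3246 days.

t = 3246 days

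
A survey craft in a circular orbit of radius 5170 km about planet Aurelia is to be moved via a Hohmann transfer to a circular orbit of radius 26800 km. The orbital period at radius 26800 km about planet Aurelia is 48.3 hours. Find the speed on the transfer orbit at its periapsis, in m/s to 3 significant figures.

v = 2850 m/s

From Kepler's third law T² = 4π²r³/μ at r = 26800 km, T = 48.3 hours = 48.3 × 3600 s = 1.7388×10^5 s: μ = 4π²r³/T² = 25134.2 km³/s².
The Hohmann ellipse has a_t = (r₁ + r₂)/2 = 15985 km.
At periapsis, r = 5170 km.
From the vis-viva equation, v = √[μ(2/r − 1/a_t)] = 2.855 km/s.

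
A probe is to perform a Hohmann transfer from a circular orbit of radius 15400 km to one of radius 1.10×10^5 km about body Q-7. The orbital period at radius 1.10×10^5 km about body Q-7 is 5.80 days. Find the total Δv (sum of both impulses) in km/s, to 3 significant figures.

Δv = 1.89 km/s

From Kepler's third law T² = 4π²r³/μ at r = 1.10×10^5 km, T = 5.80 days = 5.80 × 86400 s = 5.0112×10^5 s: μ = 4π²r³/T² = 2.09245×10^5 km³/s².
Transfer-ellipse semi-major axis a_t = (r₁ + r₂)/2 = (15400 + 1.100×10^5)/2 = 62700 km.
At r₁ the circular-orbit speed is v₁ = √(μ/r₁) = 3.686 km/s.
Transfer-orbit speed at r₁ (v² = μ(2/r − 1/a)): v_p = √[μ(2/r₁ − 1/a_t)] = 4.882 km/s.
First burn Δv₁ = |v_p − v₁| = 1.196 km/s.
Circular speed at r₂: v₂ = √(μ/r₂) = 1.3792 km/s.
Transfer-orbit speed at r₂: v_a = √[μ(2/r₂ − 1/a_t)] = 0.68353 km/s.
Second burn Δv₂ = |v₂ − v_a| = 0.6957 km/s.
Δv = Δv₁ + Δv₂ = 1.196 + 0.6957 = 1.892 km/s.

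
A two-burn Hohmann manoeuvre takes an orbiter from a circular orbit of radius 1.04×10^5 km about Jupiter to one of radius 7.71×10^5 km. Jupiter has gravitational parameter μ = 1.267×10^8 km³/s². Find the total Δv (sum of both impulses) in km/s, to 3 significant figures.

Δv = 18.0 km/s

Transfer-ellipse semi-major axis a_t = (r₁ + r₂)/2 = (1.040×10^5 + 7.710×10^5)/2 = 4.375×10^5 km.
At r₁ the circular-orbit speed is v₁ = √(μ/r₁) = 34.904 km/s.
Transfer-orbit speed at r₁ (vis-viva equation): v_p = √[μ(2/r₁ − 1/a_t)] = 46.335 km/s.
First burn Δv₁ = |v_p − v₁| = 11.43 km/s.
At r₂, v₂ = √(μ/r₂) = 12.819 km/s.
Transfer-orbit speed at r₂: v_a = √[μ(2/r₂ − 1/a_t)] = 6.2501 km/s.
Second burn Δv₂ = |v₂ − v_a| = 6.569 km/s.
Total Δv = Δv₁ + Δv₂ = 18.00 km/s.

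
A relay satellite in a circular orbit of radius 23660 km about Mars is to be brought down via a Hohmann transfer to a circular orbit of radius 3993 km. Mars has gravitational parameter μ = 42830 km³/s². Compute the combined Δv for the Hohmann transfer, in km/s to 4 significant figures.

Transfer-ellipse semi-major axis a_t = (r₁ + r₂)/2 = (23660 + 3993)/2 = 13826.5 km.
At r₁ the circular-orbit speed is v₁ = √(μ/r₁) = 1.34545 km/s.
On the transfer ellipse at r₁, vis-viva gives v_a = √[μ(2/r₁ − 1/a_t)] = 0.723036 km/s.
First burn Δv₁ = |v_a − v₁| = 0.62241 km/s.
At r₂, v₂ = √(μ/r₂) = 3.2751 km/s.
Transfer-orbit speed at r₂: v_p = √[μ(2/r₂ − 1/a_t)] = 4.2843 km/s.
Second burn Δv₂ = |v₂ − v_p| = 1.0092 km/s.
Total Δv = Δv₁ + Δv₂ = 1.632 km/s.

Δv = 1.632 km/s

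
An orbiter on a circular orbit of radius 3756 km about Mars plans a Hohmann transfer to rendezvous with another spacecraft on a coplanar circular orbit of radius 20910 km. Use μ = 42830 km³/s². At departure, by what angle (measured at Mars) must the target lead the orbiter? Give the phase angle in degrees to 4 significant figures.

φ = 98.46°

Transfer-ellipse semi-major axis a_t = (r₁ + r₂)/2 = (3756 + 20910)/2 = 12333 km.
The half-period of the transfer ellipse is t = π√(a_t³/μ) = 20790 s.
The target's mean motion on its circular orbit is ω₂ = √(μ/r₂³) = 6.845×10^-5 rad/s.
Angle swept by the target during transfer: ω₂·t = 1.4231 rad = 81.54°.
The orbiter traverses 180° on the transfer ellipse, so the target must lead by 180° − 81.54° = 98.46°.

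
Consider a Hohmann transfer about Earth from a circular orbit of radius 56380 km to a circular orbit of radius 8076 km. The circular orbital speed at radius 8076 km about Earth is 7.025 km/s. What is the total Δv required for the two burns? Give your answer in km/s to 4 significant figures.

From the circular-orbit relation v² = μ/r at r = 8076 km: μ = v²r = (7.025)² × 8076 = 3.98556×10^5 km³/s².
Transfer-ellipse semi-major axis a_t = (r₁ + r₂)/2 = (56380 + 8076)/2 = 32228 km.
At r₁ the circular-orbit speed is v₁ = √(μ/r₁) = 2.6588 km/s.
Transfer-orbit speed at r₁ (v² = μ(2/r − 1/a)): v_a = √[μ(2/r₁ − 1/a_t)] = 1.3310 km/s.
First burn Δv₁ = |v_a − v₁| = 1.3278 km/s.
At r₂, v₂ = √(μ/r₂) = 7.0250 km/s.
Transfer-orbit speed at r₂: v_p = √[μ(2/r₂ − 1/a_t)] = 9.2916 km/s.
Second burn Δv₂ = |v₂ − v_p| = 2.2666 km/s.
Δv = Δv₁ + Δv₂ = 1.3278 + 2.2666 = 3.594 km/s.

Δv = 3.594 km/s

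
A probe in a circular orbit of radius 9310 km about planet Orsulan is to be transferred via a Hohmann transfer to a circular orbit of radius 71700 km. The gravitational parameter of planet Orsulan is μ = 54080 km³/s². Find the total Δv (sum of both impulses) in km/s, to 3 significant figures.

Semi-major axis of the transfer orbit: a_t = (9310 + 71700)/2 = 40505 km.
Circular speed at r₁: v₁ = √(μ/r₁) = √(54080/9310) = 2.4101 km/s.
Transfer-orbit speed at r₁ (vis-viva equation): v_p = √[μ(2/r₁ − 1/a_t)] = 3.2066 km/s.
First burn Δv₁ = |v_p − v₁| = 0.7965 km/s.
Circular speed at r₂: v₂ = √(μ/r₂) = 0.8685 km/s.
Transfer-orbit speed at r₂: v_a = √[μ(2/r₂ − 1/a_t)] = 0.4164 km/s.
Second burn Δv₂ = |v₂ − v_a| = 0.4521 km/s.
Total Δv = Δv₁ + Δv₂ = 1.249 km/s.

Δv = 1.25 km/s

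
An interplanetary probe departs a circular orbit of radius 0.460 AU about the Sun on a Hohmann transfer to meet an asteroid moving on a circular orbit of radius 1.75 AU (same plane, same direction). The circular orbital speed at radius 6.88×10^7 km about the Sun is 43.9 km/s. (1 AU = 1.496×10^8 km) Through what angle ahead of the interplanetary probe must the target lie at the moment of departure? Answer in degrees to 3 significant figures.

φ = 89.7°

From the circular-orbit relation v² = μ/r at r = 6.88×10^7 km: μ = v²r = (43.9)² × 6.88×10^7 = 1.32592×10^11 km³/s².
In km: r₁ = 0.460 × 1.496×10^8 = 6.8816×10^7 km; r₂ = 1.75 × 1.496×10^8 = 2.618×10^8 km.
Transfer-ellipse semi-major axis a_t = (r₁ + r₂)/2 = (6.8816×10^7 + 2.618×10^8)/2 = 1.65308×10^8 km.
Transfer time t = π√(a_t³/μ) = 1.8337×10^7 s.
The target's mean motion on its circular orbit is ω₂ = √(μ/r₂³) = 8.5962×10^-8 rad/s.
Angle swept by the target during transfer: ω₂·t = 1.57629 rad = 90.31°.
Arrival is 180° from departure on the ellipse, so φ = 180° − 90.31° = 89.7°.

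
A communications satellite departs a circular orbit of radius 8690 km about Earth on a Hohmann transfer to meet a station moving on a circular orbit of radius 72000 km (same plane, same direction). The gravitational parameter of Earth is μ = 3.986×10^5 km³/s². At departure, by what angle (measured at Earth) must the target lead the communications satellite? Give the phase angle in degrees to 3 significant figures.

The Hohmann ellipse has a_t = (r₁ + r₂)/2 = 40345 km.
The half-period of the transfer ellipse is t = π√(a_t³/μ) = 40324.2 s.
The target's mean motion on its circular orbit is ω₂ = √(μ/r₂³) = 3.26791×10^-5 rad/s.
Angle swept by the target during transfer: ω₂·t = 1.31776 rad = 75.502°.
The communications satellite traverses 180° on the transfer ellipse, so the target must lead by 180° − 75.502° = 104°.

φ = 104°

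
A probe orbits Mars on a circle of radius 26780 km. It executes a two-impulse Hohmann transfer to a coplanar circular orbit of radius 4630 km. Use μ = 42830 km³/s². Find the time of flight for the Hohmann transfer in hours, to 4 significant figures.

Transfer-ellipse semi-major axis a_t = (r₁ + r₂)/2 = (26780 + 4630)/2 = 15705 km.
Half the transfer-orbit period gives t = π√(a_t³/μ) = 29877 s.
Converting: 29877 s ÷ 3600 s/hour = 8.299 hours.

t = 8.299 hours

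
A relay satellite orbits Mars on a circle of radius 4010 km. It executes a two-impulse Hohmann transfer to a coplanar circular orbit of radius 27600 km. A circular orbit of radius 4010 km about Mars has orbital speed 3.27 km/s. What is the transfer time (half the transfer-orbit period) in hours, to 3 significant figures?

From the circular-orbit relation v² = μ/r at r = 4010 km: μ = v²r = (3.27)² × 4010 = 42878.5 km³/s².
Semi-major axis of the transfer orbit: a_t = (4010 + 27600)/2 = 15805 km.
By Kepler's third law the transfer-orbit period is T = 2π√(a_t³/μ), so t = T/2 = 30145 s.
Converting: 30145 s ÷ 3600 s/hour = 8.37 hours.

t = 8.37 hours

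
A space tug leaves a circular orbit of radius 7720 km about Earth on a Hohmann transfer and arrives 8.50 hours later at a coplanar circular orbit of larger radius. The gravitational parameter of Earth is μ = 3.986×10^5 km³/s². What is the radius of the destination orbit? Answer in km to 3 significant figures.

Transfer time t = 8.50 hours = 30600 s, and t = π√(a_t³/μ).
So a_t = (μ t²/π²)^(1/3) = (3.986×10^5 × (30600)² / π²)^(1/3) = 33566 km.
Since a_t = (r₁ + r₂)/2, r₂ = 2a_t − r₁ = 2×33566 − 7720 = 59412 km.

r₂ = 59400 km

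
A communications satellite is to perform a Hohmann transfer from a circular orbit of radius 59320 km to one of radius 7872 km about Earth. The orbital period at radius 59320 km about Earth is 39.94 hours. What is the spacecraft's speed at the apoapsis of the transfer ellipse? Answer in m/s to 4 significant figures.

v = 1255 m/s

From Kepler's third law T² = 4π²r³/μ at r = 59320 km, T = 39.94 hours = 39.94 × 3600 s = 1.43784×10^5 s: μ = 4π²r³/T² = 3.98604×10^5 km³/s².
Semi-major axis of the transfer orbit: a_t = (59320 + 7872)/2 = 33596 km.
The apoapsis of the transfer ellipse is at r = 59320 km.
Vis-viva: v = √[μ(2/r − 1/a_t)] = √[3.98604×10^5 × (2/59320 − 1/33596)] = 1.255 km/s.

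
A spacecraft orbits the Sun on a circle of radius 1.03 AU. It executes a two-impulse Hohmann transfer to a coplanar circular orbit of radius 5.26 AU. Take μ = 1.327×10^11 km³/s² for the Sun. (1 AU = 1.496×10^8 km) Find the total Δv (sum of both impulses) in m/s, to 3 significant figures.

Δv = 14200 m/s

In km: r₁ = 1.03 × 1.496×10^8 = 1.54088×10^8 km; r₂ = 5.26 × 1.496×10^8 = 7.86896×10^8 km.
Transfer-ellipse semi-major axis a_t = (r₁ + r₂)/2 = (1.54088×10^8 + 7.86896×10^8)/2 = 4.70492×10^8 km.
At r₁ the circular-orbit speed is v₁ = √(μ/r₁) = 29.346 km/s.
Transfer-orbit speed at r₁ (vis-viva equation): v_p = √[μ(2/r₁ − 1/a_t)] = 37.952 km/s.
First burn Δv₁ = |v_p − v₁| = 8.606 km/s.
At r₂, v₂ = √(μ/r₂) = 12.986 km/s.
Transfer-orbit speed at r₂: v_a = √[μ(2/r₂ − 1/a_t)] = 7.4316 km/s.
Second burn Δv₂ = |v₂ − v_a| = 5.554 km/s.
Δv = Δv₁ + Δv₂ = 8.606 + 5.554 = 14.16 km/s.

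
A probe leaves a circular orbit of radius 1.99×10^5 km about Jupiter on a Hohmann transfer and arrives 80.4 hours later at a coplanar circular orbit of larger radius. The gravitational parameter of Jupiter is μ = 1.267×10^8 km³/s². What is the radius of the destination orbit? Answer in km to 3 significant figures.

r₂ = 1.85×10^6 km

Transfer time t = 80.4 hours = 2.8944×10^5 s, and t = π√(a_t³/μ).
So a_t = (μ t²/π²)^(1/3) = (1.267×10^8 × (2.8944×10^5)² / π²)^(1/3) = 1.0245×10^6 km.
Since a_t = (r₁ + r₂)/2, r₂ = 2a_t − r₁ = 2×1.0245×10^6 − 1.990×10^5 = 1.850×10^6 km.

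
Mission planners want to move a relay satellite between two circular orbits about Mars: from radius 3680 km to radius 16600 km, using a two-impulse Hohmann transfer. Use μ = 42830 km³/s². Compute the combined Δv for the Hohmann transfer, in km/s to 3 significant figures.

The Hohmann ellipse has a_t = (r₁ + r₂)/2 = 10140 km.
At r₁ the circular-orbit speed is v₁ = √(μ/r₁) = 3.4115 km/s.
On the transfer ellipse at r₁, vis-viva gives v_p = √[μ(2/r₁ − 1/a_t)] = 4.3650 km/s.
First burn Δv₁ = |v_p − v₁| = 0.9535 km/s.
At r₂, v₂ = √(μ/r₂) = 1.6063 km/s.
Transfer-orbit speed at r₂: v_a = √[μ(2/r₂ − 1/a_t)] = 0.96766 km/s.
Second burn Δv₂ = |v₂ − v_a| = 0.6386 km/s.
Δv = Δv₁ + Δv₂ = 0.9535 + 0.6386 = 1.592 km/s.

Δv = 1.59 km/s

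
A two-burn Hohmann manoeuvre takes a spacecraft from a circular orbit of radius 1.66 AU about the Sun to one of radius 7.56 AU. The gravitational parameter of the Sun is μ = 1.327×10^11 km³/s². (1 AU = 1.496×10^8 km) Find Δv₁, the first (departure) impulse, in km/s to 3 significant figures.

Δv₁ = 6.49 km/s

In km: r₁ = 1.66 × 1.496×10^8 = 2.48336×10^8 km; r₂ = 7.56 × 1.496×10^8 = 1.130976×10^9 km.
Semi-major axis of the transfer orbit: a_t = (2.48336×10^8 + 1.130976×10^9)/2 = 6.89656×10^8 km.
Circular speed at r = 2.48336×10^8 km: v_c = √(μ/r) = 23.116 km/s.
Vis-viva on the transfer ellipse at r = 2.48336×10^8 km gives v_t = √[μ(2/r − 1/a_t)] = 29.602 km/s.
Δv₁ = |v_t − v_c| = |29.602 − 23.116| = 6.486 km/s.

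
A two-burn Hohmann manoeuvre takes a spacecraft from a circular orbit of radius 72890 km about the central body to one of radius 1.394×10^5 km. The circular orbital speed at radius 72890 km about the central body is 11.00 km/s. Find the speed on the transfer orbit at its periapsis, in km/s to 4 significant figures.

From the circular-orbit relation v² = μ/r at r = 72890 km: μ = v²r = (11.00)² × 72890 = 8.81969×10^6 km³/s².
Transfer-ellipse semi-major axis a_t = (r₁ + r₂)/2 = (72890 + 1.394×10^5)/2 = 1.06145×10^5 km.
The periapsis of the transfer ellipse is at r = 72890 km.
Vis-viva: v = √[μ(2/r − 1/a_t)] = √[8.81969×10^6 × (2/72890 − 1/1.06145×10^5)] = 12.61 km/s.

v = 12.61 km/s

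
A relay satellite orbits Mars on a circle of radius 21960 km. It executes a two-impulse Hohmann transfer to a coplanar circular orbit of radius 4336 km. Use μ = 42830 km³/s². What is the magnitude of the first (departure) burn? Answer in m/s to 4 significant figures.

The Hohmann ellipse has a_t = (r₁ + r₂)/2 = 13148 km.
Circular speed at r = 21960 km: v_c = √(μ/r) = 1.3966 km/s.
Transfer-orbit speed at the same r (vis-viva, a = a_t): v_t = √[μ(2/r − 1/a_t)] = 0.80200 km/s.
Δv₁ = |v_t − v_c| = |0.80200 − 1.3966| = 0.5946 km/s.

Δv₁ = 594.6 m/s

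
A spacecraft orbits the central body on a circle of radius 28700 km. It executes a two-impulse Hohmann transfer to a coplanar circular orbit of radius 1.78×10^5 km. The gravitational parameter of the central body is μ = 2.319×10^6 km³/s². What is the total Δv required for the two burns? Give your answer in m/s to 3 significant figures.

Transfer-ellipse semi-major axis a_t = (r₁ + r₂)/2 = (28700 + 1.780×10^5)/2 = 1.0335×10^5 km.
At r₁ the circular-orbit speed is v₁ = √(μ/r₁) = 8.9890 km/s.
On the transfer ellipse at r₁, v² = μ(2/r − 1/a) gives v_p = √[μ(2/r₁ − 1/a_t)] = 11.797 km/s.
First burn Δv₁ = |v_p − v₁| = 2.808 km/s.
Circular speed at r₂: v₂ = √(μ/r₂) = 3.609 km/s.
Transfer-orbit speed at r₂: v_a = √[μ(2/r₂ − 1/a_t)] = 1.902 km/s.
Second burn Δv₂ = |v₂ − v_a| = 1.707 km/s.
Total Δv = Δv₁ + Δv₂ = 4.515 km/s.

Δv = 4520 m/s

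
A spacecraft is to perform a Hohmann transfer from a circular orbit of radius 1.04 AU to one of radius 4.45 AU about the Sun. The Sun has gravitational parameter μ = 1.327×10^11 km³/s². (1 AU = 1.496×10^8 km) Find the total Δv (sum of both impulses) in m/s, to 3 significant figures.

Δv = 13400 m/s

In km: r₁ = 1.04 × 1.496×10^8 = 1.55584×10^8 km; r₂ = 4.45 × 1.496×10^8 = 6.6572×10^8 km.
Semi-major axis of the transfer orbit: a_t = (1.55584×10^8 + 6.6572×10^8)/2 = 4.10652×10^8 km.
Circular speed at r₁: v₁ = √(μ/r₁) = √(1.327×10^11/1.55584×10^8) = 29.20 km/s.
Transfer-orbit speed at r₁ (vis-viva equation): v_p = √[μ(2/r₁ − 1/a_t)] = 37.18 km/s.
First burn Δv₁ = |v_p − v₁| = 7.980 km/s.
Circular speed at r₂: v₂ = √(μ/r₂) = 14.1185 km/s.
Transfer-orbit speed at r₂: v_a = √[μ(2/r₂ − 1/a_t)] = 8.69031 km/s.
Second burn Δv₂ = |v₂ − v_a| = 5.428 km/s.
Total Δv = Δv₁ + Δv₂ = 13.41 km/s.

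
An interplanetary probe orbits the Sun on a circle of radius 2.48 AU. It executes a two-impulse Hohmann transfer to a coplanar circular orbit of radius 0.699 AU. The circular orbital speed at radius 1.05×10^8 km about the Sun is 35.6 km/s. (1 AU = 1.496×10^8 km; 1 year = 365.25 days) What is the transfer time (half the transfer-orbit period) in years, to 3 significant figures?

t = 1.00 years

From the circular-orbit relation v² = μ/r at r = 1.05×10^8 km: μ = v²r = (35.6)² × 1.05×10^8 = 1.33073×10^11 km³/s².
In km: r₁ = 2.48 × 1.496×10^8 = 3.71008×10^8 km; r₂ = 0.699 × 1.496×10^8 = 1.045704×10^8 km.
Transfer-ellipse semi-major axis a_t = (r₁ + r₂)/2 = (3.71008×10^8 + 1.045704×10^8)/2 = 2.377892×10^8 km.
Transfer time t = π√(a_t³/μ) = π√((2.377892×10^8)³ / 1.33073×10^11) = 3.158×10^7 s.
Converting: 3.158×10^7 s ÷ 3.15576×10^7 s/year (365.25 × 86400) = 1.00 years.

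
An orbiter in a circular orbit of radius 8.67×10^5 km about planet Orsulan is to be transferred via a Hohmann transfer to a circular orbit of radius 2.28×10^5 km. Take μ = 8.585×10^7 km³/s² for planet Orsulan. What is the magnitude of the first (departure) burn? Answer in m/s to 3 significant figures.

Transfer-ellipse semi-major axis a_t = (r₁ + r₂)/2 = (8.670×10^5 + 2.280×10^5)/2 = 5.475×10^5 km.
Circular speed at r = 8.670×10^5 km: v_c = √(μ/r) = 9.9509 km/s.
Vis-viva on the transfer ellipse at r = 8.670×10^5 km gives v_t = √[μ(2/r − 1/a_t)] = 6.4215 km/s.
Δv₁ = |v_t − v_c| = |6.4215 − 9.9509| = 3.529 km/s.

Δv₁ = 3530 m/s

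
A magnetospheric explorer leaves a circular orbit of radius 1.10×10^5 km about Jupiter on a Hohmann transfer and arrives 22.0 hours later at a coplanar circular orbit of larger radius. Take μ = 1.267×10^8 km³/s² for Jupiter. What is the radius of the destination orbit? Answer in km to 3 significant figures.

Transfer time t = 22.0 hours = 79200 s, and t = π√(a_t³/μ).
So a_t = (μ t²/π²)^(1/3) = (1.267×10^8 × (79200)² / π²)^(1/3) = 4.3183×10^5 km.
Since a_t = (r₁ + r₂)/2, r₂ = 2a_t − r₁ = 2×4.3183×10^5 − 1.100×10^5 = 7.5366×10^5 km.

r₂ = 7.54×10^5 km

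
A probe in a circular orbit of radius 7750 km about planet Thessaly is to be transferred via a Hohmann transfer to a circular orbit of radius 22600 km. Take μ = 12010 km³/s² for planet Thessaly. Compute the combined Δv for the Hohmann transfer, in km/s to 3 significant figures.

Semi-major axis of the transfer orbit: a_t = (7750 + 22600)/2 = 15175 km.
At r₁ the circular-orbit speed is v₁ = √(μ/r₁) = 1.2449 km/s.
On the transfer ellipse at r₁, v² = μ(2/r − 1/a) gives v_p = √[μ(2/r₁ − 1/a_t)] = 1.5192 km/s.
First burn Δv₁ = |v_p − v₁| = 0.2743 km/s.
Circular speed at r₂: v₂ = √(μ/r₂) = 0.7290 km/s.
Transfer-orbit speed at r₂: v_a = √[μ(2/r₂ − 1/a_t)] = 0.5210 km/s.
Second burn Δv₂ = |v₂ − v_a| = 0.2080 km/s.
Δv = Δv₁ + Δv₂ = 0.2743 + 0.2080 = 0.4823 km/s.

Δv = 0.482 km/s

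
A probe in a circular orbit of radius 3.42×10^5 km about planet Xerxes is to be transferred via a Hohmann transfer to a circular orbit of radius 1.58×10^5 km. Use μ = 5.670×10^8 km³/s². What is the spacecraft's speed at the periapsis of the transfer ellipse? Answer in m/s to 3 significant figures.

v = 70100 m/s

Transfer-ellipse semi-major axis a_t = (r₁ + r₂)/2 = (3.420×10^5 + 1.580×10^5)/2 = 2.500×10^5 km.
At periapsis, r = 1.580×10^5 km.
Applying v² = μ(2/r − 1/a_t): v = 70.07 km/s.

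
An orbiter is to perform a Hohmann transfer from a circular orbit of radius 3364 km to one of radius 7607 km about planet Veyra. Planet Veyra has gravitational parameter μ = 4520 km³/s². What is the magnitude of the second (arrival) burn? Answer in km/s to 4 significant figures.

Δv₂ = 0.1672 km/s

Semi-major axis of the transfer orbit: a_t = (3364 + 7607)/2 = 5485.5 km.
On the circular orbit at r = 7607 km, v_c = √(μ/r) = 0.7708 km/s.
Transfer-orbit speed at the same r (vis-viva, a = a_t): v_t = √[μ(2/r − 1/a_t)] = 0.6036 km/s.
Δv₂ = |v_t − v_c| = |0.6036 − 0.7708| = 0.1672 km/s.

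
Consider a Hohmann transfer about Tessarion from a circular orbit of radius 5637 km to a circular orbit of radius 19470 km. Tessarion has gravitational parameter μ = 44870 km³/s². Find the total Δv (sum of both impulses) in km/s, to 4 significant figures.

Semi-major axis of the transfer orbit: a_t = (5637 + 19470)/2 = 12553.5 km.
Circular speed at r₁: v₁ = √(μ/r₁) = √(44870/5637) = 2.8213 km/s.
On the transfer ellipse at r₁, vis-viva gives v_p = √[μ(2/r₁ − 1/a_t)] = 3.5136 km/s.
First burn Δv₁ = |v_p − v₁| = 0.6923 km/s.
Circular speed at r₂: v₂ = √(μ/r₂) = 1.5181 km/s.
Transfer-orbit speed at r₂: v_a = √[μ(2/r₂ − 1/a_t)] = 1.0173 km/s.
Second burn Δv₂ = |v₂ − v_a| = 0.5008 km/s.
Δv = Δv₁ + Δv₂ = 0.6923 + 0.5008 = 1.193 km/s.

Δv = 1.193 km/s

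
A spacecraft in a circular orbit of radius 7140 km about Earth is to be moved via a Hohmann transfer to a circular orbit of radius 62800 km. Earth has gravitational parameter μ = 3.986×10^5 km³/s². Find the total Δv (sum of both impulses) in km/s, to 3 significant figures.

Δv = 3.92 km/s

Transfer-ellipse semi-major axis a_t = (r₁ + r₂)/2 = (7140 + 62800)/2 = 34970 km.
At r₁ the circular-orbit speed is v₁ = √(μ/r₁) = 7.4717 km/s.
Transfer-orbit speed at r₁ (vis-viva equation): v_p = √[μ(2/r₁ − 1/a_t)] = 10.013 km/s.
First burn Δv₁ = |v_p − v₁| = 2.541 km/s.
At r₂, v₂ = √(μ/r₂) = 2.519 km/s.
Transfer-orbit speed at r₂: v_a = √[μ(2/r₂ − 1/a_t)] = 1.138 km/s.
Second burn Δv₂ = |v₂ − v_a| = 1.381 km/s.
Total Δv = Δv₁ + Δv₂ = 3.922 km/s.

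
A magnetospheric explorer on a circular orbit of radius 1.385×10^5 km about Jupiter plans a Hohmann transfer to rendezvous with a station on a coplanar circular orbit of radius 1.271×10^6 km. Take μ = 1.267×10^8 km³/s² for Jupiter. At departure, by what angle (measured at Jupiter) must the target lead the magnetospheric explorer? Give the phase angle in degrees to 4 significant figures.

φ = 105.7°

The Hohmann ellipse has a_t = (r₁ + r₂)/2 = 7.0475×10^5 km.
Transfer time t = π√(a_t³/μ) = 1.65126×10^5 s.
The target's mean motion on its circular orbit is ω₂ = √(μ/r₂³) = 7.85543×10^-6 rad/s.
Angle swept by the target during transfer: ω₂·t = 1.2971 rad = 74.32°.
The magnetospheric explorer traverses 180° on the transfer ellipse, so the target must lead by 180° − 74.32° = 105.7°.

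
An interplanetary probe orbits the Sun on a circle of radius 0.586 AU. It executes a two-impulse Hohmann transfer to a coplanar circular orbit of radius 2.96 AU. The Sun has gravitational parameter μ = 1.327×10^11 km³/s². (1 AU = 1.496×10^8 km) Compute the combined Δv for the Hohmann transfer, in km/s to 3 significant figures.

Δv = 18.7 km/s

In km: r₁ = 0.586 × 1.496×10^8 = 8.76656×10^7 km; r₂ = 2.96 × 1.496×10^8 = 4.42816×10^8 km.
Semi-major axis of the transfer orbit: a_t = (8.76656×10^7 + 4.42816×10^8)/2 = 2.652408×10^8 km.
At r₁ the circular-orbit speed is v₁ = √(μ/r₁) = 38.91 km/s.
Transfer-orbit speed at r₁ (v² = μ(2/r − 1/a)): v_p = √[μ(2/r₁ − 1/a_t)] = 50.27 km/s.
First burn Δv₁ = |v_p − v₁| = 11.36 km/s.
Circular speed at r₂: v₂ = √(μ/r₂) = 17.311 km/s.
Transfer-orbit speed at r₂: v_a = √[μ(2/r₂ − 1/a_t)] = 9.9522 km/s.
Second burn Δv₂ = |v₂ − v_a| = 7.359 km/s.
Δv = Δv₁ + Δv₂ = 11.36 + 7.359 = 18.72 km/s.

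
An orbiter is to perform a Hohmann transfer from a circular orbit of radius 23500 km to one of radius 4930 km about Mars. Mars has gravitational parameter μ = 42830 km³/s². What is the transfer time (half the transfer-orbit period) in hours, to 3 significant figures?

The Hohmann ellipse has a_t = (r₁ + r₂)/2 = 14215 km.
By Kepler's third law the transfer-orbit period is T = 2π√(a_t³/μ), so t = T/2 = 25730 s.
Converting: 25730 s ÷ 3600 s/hour = 7.15 hours.

t = 7.15 hours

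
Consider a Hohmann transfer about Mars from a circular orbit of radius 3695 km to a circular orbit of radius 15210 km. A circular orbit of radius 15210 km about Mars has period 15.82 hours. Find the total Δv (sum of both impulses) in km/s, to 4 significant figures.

From Kepler's third law T² = 4π²r³/μ at r = 15210 km, T = 15.82 hours = 15.82 × 3600 s = 56952 s: μ = 4π²r³/T² = 42828.2 km³/s².
Semi-major axis of the transfer orbit: a_t = (3695 + 15210)/2 = 9452.5 km.
Circular speed at r₁: v₁ = √(μ/r₁) = √(42828.2/3695) = 3.40453 km/s.
On the transfer ellipse at r₁, vis-viva gives v_p = √[μ(2/r₁ − 1/a_t)] = 4.31866 km/s.
First burn Δv₁ = |v_p − v₁| = 0.9141 km/s.
Circular speed at r₂: v₂ = √(μ/r₂) = 1.6780 km/s.
Transfer-orbit speed at r₂: v_a = √[μ(2/r₂ − 1/a_t)] = 1.0491 km/s.
Second burn Δv₂ = |v₂ − v_a| = 0.6289 km/s.
Total Δv = Δv₁ + Δv₂ = 1.543 km/s.

Δv = 1.543 km/s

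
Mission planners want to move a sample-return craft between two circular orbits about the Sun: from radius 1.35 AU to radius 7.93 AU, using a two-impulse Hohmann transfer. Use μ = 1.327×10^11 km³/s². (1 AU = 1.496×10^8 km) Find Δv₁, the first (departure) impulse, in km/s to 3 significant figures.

Δv₁ = 7.88 km/s

In km: r₁ = 1.35 × 1.496×10^8 = 2.0196×10^8 km; r₂ = 7.93 × 1.496×10^8 = 1.186328×10^9 km.
Semi-major axis of the transfer orbit: a_t = (2.0196×10^8 + 1.186328×10^9)/2 = 6.94144×10^8 km.
On the circular orbit at r = 2.0196×10^8 km, v_c = √(μ/r) = 25.633 km/s.
Vis-viva on the transfer ellipse at r = 2.0196×10^8 km gives v_t = √[μ(2/r − 1/a_t)] = 33.510 km/s.
Δv₁ = |v_t − v_c| = |33.510 − 25.633| = 7.877 km/s.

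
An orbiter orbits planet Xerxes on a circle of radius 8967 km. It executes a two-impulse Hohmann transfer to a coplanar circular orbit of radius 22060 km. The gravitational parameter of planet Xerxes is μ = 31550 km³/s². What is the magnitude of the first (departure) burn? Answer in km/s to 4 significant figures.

Δv₁ = 0.3610 km/s

The Hohmann ellipse has a_t = (r₁ + r₂)/2 = 15513.5 km.
Circular speed at r = 8967 km: v_c = √(μ/r) = 1.876 km/s.
Transfer-orbit speed at the same r (vis-viva, a = a_t): v_t = √[μ(2/r − 1/a_t)] = 2.237 km/s.
Δv₁ = |v_t − v_c| = |2.237 − 1.876| = 0.3610 km/s.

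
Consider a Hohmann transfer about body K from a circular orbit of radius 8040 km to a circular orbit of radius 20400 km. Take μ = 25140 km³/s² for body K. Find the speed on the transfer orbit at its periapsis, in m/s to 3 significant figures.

v = 2120 m/s

Semi-major axis of the transfer orbit: a_t = (8040 + 20400)/2 = 14220 km.
The periapsis of the transfer ellipse is at r = 8040 km.
Applying v² = μ(2/r − 1/a_t): v = 2.118 km/s.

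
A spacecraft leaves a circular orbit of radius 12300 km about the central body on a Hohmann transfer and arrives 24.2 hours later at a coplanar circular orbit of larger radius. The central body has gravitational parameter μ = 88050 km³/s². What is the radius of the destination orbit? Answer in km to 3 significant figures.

Transfer time t = 24.2 hours = 87120 s, and t = π√(a_t³/μ).
So a_t = (μ t²/π²)^(1/3) = (88050 × (87120)² / π²)^(1/3) = 40759 km.
Since a_t = (r₁ + r₂)/2, r₂ = 2a_t − r₁ = 2×40759 − 12300 = 69218 km.

r₂ = 69200 km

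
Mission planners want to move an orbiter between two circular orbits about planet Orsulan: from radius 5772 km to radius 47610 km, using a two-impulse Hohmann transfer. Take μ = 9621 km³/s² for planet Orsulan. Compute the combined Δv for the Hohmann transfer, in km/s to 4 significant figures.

Δv = 0.6737 km/s

Semi-major axis of the transfer orbit: a_t = (5772 + 47610)/2 = 26691 km.
Circular speed at r₁: v₁ = √(μ/r₁) = √(9621/5772) = 1.2911 km/s.
Transfer-orbit speed at r₁ (vis-viva): v_p = √[μ(2/r₁ − 1/a_t)] = 1.7243 km/s.
First burn Δv₁ = |v_p − v₁| = 0.4332 km/s.
Circular speed at r₂: v₂ = √(μ/r₂) = 0.4495 km/s.
Transfer-orbit speed at r₂: v_a = √[μ(2/r₂ − 1/a_t)] = 0.2090 km/s.
Second burn Δv₂ = |v₂ − v_a| = 0.2405 km/s.
Total Δv = Δv₁ + Δv₂ = 0.6737 km/s.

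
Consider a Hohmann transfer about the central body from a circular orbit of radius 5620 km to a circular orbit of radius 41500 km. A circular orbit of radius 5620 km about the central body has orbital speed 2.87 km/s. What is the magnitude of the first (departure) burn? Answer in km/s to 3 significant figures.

Δv₁ = 0.939 km/s

From the circular-orbit relation v² = μ/r at r = 5620 km: μ = v²r = (2.87)² × 5620 = 46291.4 km³/s².
Transfer-ellipse semi-major axis a_t = (r₁ + r₂)/2 = (5620 + 41500)/2 = 23560 km.
Circular speed at r = 5620 km: v_c = √(μ/r) = 2.8700 km/s.
Transfer-orbit speed at the same r (vis-viva, a = a_t): v_t = √[μ(2/r − 1/a_t)] = 3.8091 km/s.
Δv₁ = |v_t − v_c| = |3.8091 − 2.8700| = 0.9391 km/s.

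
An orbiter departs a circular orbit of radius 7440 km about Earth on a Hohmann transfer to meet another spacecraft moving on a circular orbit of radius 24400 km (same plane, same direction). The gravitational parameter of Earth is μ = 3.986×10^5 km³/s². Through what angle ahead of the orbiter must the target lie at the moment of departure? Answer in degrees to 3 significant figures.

φ = 85.1°

Transfer-ellipse semi-major axis a_t = (r₁ + r₂)/2 = (7440 + 24400)/2 = 15920 km.
The half-period of the transfer ellipse is t = π√(a_t³/μ) = 9995.3 s.
The target's mean motion on its circular orbit is ω₂ = √(μ/r₂³) = 1.6565×10^-4 rad/s.
Angle swept by the target during transfer: ω₂·t = 1.6557 rad = 94.86°.
Arrival is 180° from departure on the ellipse, so φ = 180° − 94.86° = 85.1°.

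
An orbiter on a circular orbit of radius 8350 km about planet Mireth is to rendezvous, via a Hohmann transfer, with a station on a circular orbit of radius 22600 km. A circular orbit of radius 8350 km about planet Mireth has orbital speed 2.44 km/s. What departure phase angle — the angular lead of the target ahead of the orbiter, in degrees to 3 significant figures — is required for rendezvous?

φ = 78.0°

From the circular-orbit relation v² = μ/r at r = 8350 km: μ = v²r = (2.44)² × 8350 = 49712.6 km³/s².
Semi-major axis of the transfer orbit: a_t = (8350 + 22600)/2 = 15475 km.
The half-period of the transfer ellipse is t = π√(a_t³/μ) = 27120 s.
Target angular speed ω₂ = √(μ/r₂³) = 6.563×10^-5 rad/s.
Angle swept by the target during transfer: ω₂·t = 1.780 rad = 102.0°.
The orbiter traverses 180° on the transfer ellipse, so the target must lead by 180° − 102.0° = 78.0°.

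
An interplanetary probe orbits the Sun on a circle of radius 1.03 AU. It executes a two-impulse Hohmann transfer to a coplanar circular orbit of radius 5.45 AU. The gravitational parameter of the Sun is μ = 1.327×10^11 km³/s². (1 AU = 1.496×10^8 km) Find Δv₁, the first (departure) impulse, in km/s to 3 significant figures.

In km: r₁ = 1.03 × 1.496×10^8 = 1.54088×10^8 km; r₂ = 5.45 × 1.496×10^8 = 8.1532×10^8 km.
Transfer-ellipse semi-major axis a_t = (r₁ + r₂)/2 = (1.54088×10^8 + 8.1532×10^8)/2 = 4.84704×10^8 km.
Circular speed at r = 1.54088×10^8 km: v_c = √(μ/r) = 29.346 km/s.
Transfer-orbit speed at the same r (vis-viva, a = a_t): v_t = √[μ(2/r − 1/a_t)] = 38.061 km/s.
Δv₁ = |v_t − v_c| = |38.061 − 29.346| = 8.715 km/s.

Δv₁ = 8.71 km/s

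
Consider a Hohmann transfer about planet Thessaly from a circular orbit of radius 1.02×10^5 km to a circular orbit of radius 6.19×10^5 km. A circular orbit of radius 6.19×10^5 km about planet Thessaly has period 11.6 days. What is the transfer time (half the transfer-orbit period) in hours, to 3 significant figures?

t = 61.9 hours

From Kepler's third law T² = 4π²r³/μ at r = 6.19×10^5 km, T = 11.6 days = 11.6 × 86400 s = 1.00224×10^6 s: μ = 4π²r³/T² = 9.32155×10^6 km³/s².
The Hohmann ellipse has a_t = (r₁ + r₂)/2 = 3.605×10^5 km.
Transfer time t = π√(a_t³/μ) = π√((3.605×10^5)³ / 9.32155×10^6) = 2.227×10^5 s.
Converting: 2.227×10^5 s ÷ 3600 s/hour = 61.9 hours.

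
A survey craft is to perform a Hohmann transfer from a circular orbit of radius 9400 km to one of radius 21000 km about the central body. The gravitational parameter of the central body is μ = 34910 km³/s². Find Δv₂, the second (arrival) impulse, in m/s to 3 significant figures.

The Hohmann ellipse has a_t = (r₁ + r₂)/2 = 15200 km.
On the circular orbit at r = 21000 km, v_c = √(μ/r) = 1.2893 km/s.
Transfer-orbit speed at the same r (vis-viva, a = a_t): v_t = √[μ(2/r − 1/a_t)] = 1.0139 km/s.
Δv₂ = |v_t − v_c| = |1.0139 − 1.2893| = 0.2754 km/s.

Δv₂ = 275 m/s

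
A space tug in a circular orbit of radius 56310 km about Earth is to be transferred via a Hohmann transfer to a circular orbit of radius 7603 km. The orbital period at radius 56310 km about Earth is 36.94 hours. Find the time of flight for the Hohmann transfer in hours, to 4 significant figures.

t = 7.896 hours

From Kepler's third law T² = 4π²r³/μ at r = 56310 km, T = 36.94 hours = 36.94 × 3600 s = 1.32984×10^5 s: μ = 4π²r³/T² = 3.98582×10^5 km³/s².
Transfer-ellipse semi-major axis a_t = (r₁ + r₂)/2 = (56310 + 7603)/2 = 31956.5 km.
Transfer time t = π√(a_t³/μ) = π√((31956.5)³ / 3.98582×10^5) = 28427 s.
Converting: 28427 s ÷ 3600 s/hour = 7.896 hours.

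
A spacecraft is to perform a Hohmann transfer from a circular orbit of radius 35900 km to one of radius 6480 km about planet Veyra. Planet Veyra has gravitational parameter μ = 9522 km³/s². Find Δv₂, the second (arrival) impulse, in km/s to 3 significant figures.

Δv₂ = 0.366 km/s

The Hohmann ellipse has a_t = (r₁ + r₂)/2 = 21190 km.
Circular speed at r = 6480 km: v_c = √(μ/r) = 1.2122 km/s.
Vis-viva on the transfer ellipse at r = 6480 km gives v_t = √[μ(2/r − 1/a_t)] = 1.5778 km/s.
Δv₂ = |v_t − v_c| = |1.5778 − 1.2122| = 0.3656 km/s.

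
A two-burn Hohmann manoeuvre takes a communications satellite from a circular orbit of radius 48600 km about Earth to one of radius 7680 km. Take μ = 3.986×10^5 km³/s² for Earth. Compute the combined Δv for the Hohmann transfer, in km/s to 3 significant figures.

Δv = 3.63 km/s

The Hohmann ellipse has a_t = (r₁ + r₂)/2 = 28140 km.
At r₁ the circular-orbit speed is v₁ = √(μ/r₁) = 2.864 km/s.
On the transfer ellipse at r₁, v² = μ(2/r − 1/a) gives v_a = √[μ(2/r₁ − 1/a_t)] = 1.496 km/s.
First burn Δv₁ = |v_a − v₁| = 1.368 km/s.
At r₂, v₂ = √(μ/r₂) = 7.20424 km/s.
Transfer-orbit speed at r₂: v_p = √[μ(2/r₂ − 1/a_t)] = 9.46769 km/s.
Second burn Δv₂ = |v₂ − v_p| = 2.263 km/s.
Total Δv = Δv₁ + Δv₂ = 3.631 km/s.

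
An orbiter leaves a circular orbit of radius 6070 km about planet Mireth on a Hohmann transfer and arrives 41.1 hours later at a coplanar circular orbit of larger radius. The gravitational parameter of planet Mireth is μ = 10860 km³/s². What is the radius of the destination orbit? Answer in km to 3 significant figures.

Transfer time t = 41.1 hours = 1.4796×10^5 s, and t = π√(a_t³/μ).
So a_t = (μ t²/π²)^(1/3) = (10860 × (1.4796×10^5)² / π²)^(1/3) = 28881 km.
Since a_t = (r₁ + r₂)/2, r₂ = 2a_t − r₁ = 2×28881 − 6070 = 51692 km.

r₂ = 51700 km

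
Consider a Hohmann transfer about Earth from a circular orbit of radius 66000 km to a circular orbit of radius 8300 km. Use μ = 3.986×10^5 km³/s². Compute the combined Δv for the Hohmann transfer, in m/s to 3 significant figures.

Semi-major axis of the transfer orbit: a_t = (66000 + 8300)/2 = 37150 km.
Circular speed at r₁: v₁ = √(μ/r₁) = √(3.986×10^5/66000) = 2.458 km/s.
On the transfer ellipse at r₁, vis-viva gives v_a = √[μ(2/r₁ − 1/a_t)] = 1.162 km/s.
First burn Δv₁ = |v_a − v₁| = 1.296 km/s.
At r₂, v₂ = √(μ/r₂) = 6.930 km/s.
Transfer-orbit speed at r₂: v_p = √[μ(2/r₂ − 1/a_t)] = 9.237 km/s.
Second burn Δv₂ = |v₂ − v_p| = 2.307 km/s.
Total Δv = Δv₁ + Δv₂ = 3.603 km/s.

Δv = 3600 m/s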